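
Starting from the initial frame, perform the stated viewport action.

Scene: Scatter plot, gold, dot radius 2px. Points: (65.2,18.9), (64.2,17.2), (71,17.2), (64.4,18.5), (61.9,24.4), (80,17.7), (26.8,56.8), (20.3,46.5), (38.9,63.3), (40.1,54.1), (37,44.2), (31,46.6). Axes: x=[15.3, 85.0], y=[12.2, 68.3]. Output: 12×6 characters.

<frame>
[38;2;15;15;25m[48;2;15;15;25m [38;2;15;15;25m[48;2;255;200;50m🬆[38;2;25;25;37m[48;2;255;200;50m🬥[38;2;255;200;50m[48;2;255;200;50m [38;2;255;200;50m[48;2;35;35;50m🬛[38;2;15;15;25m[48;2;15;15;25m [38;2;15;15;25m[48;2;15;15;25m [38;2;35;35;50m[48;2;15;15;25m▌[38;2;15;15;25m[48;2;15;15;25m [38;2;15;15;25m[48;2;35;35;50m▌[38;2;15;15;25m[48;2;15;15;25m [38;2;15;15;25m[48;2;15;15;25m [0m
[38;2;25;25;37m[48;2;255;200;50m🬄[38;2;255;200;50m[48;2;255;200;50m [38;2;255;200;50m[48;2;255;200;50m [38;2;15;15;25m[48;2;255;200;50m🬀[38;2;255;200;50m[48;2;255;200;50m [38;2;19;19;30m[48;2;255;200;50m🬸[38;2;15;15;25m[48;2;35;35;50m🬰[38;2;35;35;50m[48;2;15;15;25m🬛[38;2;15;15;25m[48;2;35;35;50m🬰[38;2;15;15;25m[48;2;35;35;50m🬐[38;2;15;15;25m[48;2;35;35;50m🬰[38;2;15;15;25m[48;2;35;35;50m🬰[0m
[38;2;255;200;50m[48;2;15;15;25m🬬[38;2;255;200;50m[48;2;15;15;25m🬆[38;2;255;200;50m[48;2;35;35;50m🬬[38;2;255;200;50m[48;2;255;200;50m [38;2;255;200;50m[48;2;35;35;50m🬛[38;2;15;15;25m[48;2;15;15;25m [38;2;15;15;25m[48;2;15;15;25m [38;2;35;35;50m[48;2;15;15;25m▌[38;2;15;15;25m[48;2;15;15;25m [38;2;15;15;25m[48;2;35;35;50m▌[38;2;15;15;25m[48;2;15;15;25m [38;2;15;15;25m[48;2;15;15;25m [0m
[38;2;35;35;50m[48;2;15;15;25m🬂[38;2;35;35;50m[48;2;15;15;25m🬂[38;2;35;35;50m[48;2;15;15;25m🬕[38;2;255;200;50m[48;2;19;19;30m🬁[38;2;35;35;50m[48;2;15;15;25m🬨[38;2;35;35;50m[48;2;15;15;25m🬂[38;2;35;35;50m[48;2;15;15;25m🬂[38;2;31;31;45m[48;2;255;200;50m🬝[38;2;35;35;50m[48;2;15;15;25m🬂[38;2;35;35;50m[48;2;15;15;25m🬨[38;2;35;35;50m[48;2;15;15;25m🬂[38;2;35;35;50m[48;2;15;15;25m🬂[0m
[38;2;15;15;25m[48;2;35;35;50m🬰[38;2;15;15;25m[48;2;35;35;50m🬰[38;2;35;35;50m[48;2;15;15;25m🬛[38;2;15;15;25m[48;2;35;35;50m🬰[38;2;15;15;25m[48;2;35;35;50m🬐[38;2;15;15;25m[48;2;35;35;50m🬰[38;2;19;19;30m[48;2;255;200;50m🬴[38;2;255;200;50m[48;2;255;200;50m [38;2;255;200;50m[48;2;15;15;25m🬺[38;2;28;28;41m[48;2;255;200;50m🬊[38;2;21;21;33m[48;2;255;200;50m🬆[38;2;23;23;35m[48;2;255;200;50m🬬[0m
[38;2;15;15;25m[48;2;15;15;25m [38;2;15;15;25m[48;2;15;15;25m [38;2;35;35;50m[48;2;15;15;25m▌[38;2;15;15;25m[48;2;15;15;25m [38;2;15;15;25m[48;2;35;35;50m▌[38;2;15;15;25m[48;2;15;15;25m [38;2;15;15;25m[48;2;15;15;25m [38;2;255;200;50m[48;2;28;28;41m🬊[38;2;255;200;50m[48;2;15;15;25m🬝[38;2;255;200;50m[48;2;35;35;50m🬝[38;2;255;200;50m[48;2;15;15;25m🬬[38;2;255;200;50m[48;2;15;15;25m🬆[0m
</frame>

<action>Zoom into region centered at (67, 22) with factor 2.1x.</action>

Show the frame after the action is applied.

<frame>
[38;2;15;15;25m[48;2;15;15;25m [38;2;15;15;25m[48;2;15;15;25m [38;2;35;35;50m[48;2;15;15;25m▌[38;2;15;15;25m[48;2;15;15;25m [38;2;15;15;25m[48;2;35;35;50m▌[38;2;15;15;25m[48;2;15;15;25m [38;2;15;15;25m[48;2;15;15;25m [38;2;35;35;50m[48;2;15;15;25m▌[38;2;15;15;25m[48;2;15;15;25m [38;2;15;15;25m[48;2;35;35;50m▌[38;2;15;15;25m[48;2;15;15;25m [38;2;15;15;25m[48;2;15;15;25m [0m
[38;2;15;15;25m[48;2;35;35;50m🬰[38;2;15;15;25m[48;2;35;35;50m🬰[38;2;35;35;50m[48;2;15;15;25m🬛[38;2;21;21;33m[48;2;255;200;50m🬆[38;2;31;31;45m[48;2;255;200;50m🬬[38;2;15;15;25m[48;2;35;35;50m🬰[38;2;15;15;25m[48;2;35;35;50m🬰[38;2;35;35;50m[48;2;15;15;25m🬛[38;2;15;15;25m[48;2;35;35;50m🬰[38;2;15;15;25m[48;2;35;35;50m🬐[38;2;15;15;25m[48;2;35;35;50m🬰[38;2;15;15;25m[48;2;35;35;50m🬰[0m
[38;2;15;15;25m[48;2;15;15;25m [38;2;15;15;25m[48;2;15;15;25m [38;2;255;200;50m[48;2;27;27;40m🬁[38;2;255;200;50m[48;2;15;15;25m🬬[38;2;255;200;50m[48;2;25;25;37m🬥[38;2;15;15;25m[48;2;255;200;50m🬬[38;2;15;15;25m[48;2;15;15;25m [38;2;35;35;50m[48;2;15;15;25m▌[38;2;15;15;25m[48;2;15;15;25m [38;2;15;15;25m[48;2;35;35;50m▌[38;2;15;15;25m[48;2;15;15;25m [38;2;15;15;25m[48;2;15;15;25m [0m
[38;2;35;35;50m[48;2;15;15;25m🬂[38;2;35;35;50m[48;2;15;15;25m🬂[38;2;35;35;50m[48;2;15;15;25m🬕[38;2;25;25;37m[48;2;255;200;50m🬕[38;2;255;200;50m[48;2;255;200;50m [38;2;255;200;50m[48;2;255;200;50m [38;2;35;35;50m[48;2;255;200;50m🬂[38;2;255;200;50m[48;2;35;35;50m🬺[38;2;23;23;35m[48;2;255;200;50m🬬[38;2;28;28;41m[48;2;255;200;50m🬆[38;2;255;200;50m[48;2;35;35;50m🬺[38;2;23;23;35m[48;2;255;200;50m🬬[0m
[38;2;15;15;25m[48;2;35;35;50m🬰[38;2;15;15;25m[48;2;35;35;50m🬰[38;2;35;35;50m[48;2;15;15;25m🬛[38;2;15;15;25m[48;2;35;35;50m🬰[38;2;255;200;50m[48;2;28;28;41m🬊[38;2;255;200;50m[48;2;23;23;35m🬀[38;2;23;23;35m[48;2;255;200;50m🬺[38;2;255;200;50m[48;2;28;28;41m🬆[38;2;15;15;25m[48;2;35;35;50m🬰[38;2;27;27;40m[48;2;255;200;50m🬺[38;2;255;200;50m[48;2;21;21;33m🬆[38;2;15;15;25m[48;2;35;35;50m🬰[0m
[38;2;15;15;25m[48;2;15;15;25m [38;2;15;15;25m[48;2;15;15;25m [38;2;35;35;50m[48;2;15;15;25m▌[38;2;15;15;25m[48;2;15;15;25m [38;2;15;15;25m[48;2;35;35;50m▌[38;2;15;15;25m[48;2;15;15;25m [38;2;15;15;25m[48;2;15;15;25m [38;2;35;35;50m[48;2;15;15;25m▌[38;2;15;15;25m[48;2;15;15;25m [38;2;15;15;25m[48;2;35;35;50m▌[38;2;15;15;25m[48;2;15;15;25m [38;2;15;15;25m[48;2;15;15;25m [0m
</frame>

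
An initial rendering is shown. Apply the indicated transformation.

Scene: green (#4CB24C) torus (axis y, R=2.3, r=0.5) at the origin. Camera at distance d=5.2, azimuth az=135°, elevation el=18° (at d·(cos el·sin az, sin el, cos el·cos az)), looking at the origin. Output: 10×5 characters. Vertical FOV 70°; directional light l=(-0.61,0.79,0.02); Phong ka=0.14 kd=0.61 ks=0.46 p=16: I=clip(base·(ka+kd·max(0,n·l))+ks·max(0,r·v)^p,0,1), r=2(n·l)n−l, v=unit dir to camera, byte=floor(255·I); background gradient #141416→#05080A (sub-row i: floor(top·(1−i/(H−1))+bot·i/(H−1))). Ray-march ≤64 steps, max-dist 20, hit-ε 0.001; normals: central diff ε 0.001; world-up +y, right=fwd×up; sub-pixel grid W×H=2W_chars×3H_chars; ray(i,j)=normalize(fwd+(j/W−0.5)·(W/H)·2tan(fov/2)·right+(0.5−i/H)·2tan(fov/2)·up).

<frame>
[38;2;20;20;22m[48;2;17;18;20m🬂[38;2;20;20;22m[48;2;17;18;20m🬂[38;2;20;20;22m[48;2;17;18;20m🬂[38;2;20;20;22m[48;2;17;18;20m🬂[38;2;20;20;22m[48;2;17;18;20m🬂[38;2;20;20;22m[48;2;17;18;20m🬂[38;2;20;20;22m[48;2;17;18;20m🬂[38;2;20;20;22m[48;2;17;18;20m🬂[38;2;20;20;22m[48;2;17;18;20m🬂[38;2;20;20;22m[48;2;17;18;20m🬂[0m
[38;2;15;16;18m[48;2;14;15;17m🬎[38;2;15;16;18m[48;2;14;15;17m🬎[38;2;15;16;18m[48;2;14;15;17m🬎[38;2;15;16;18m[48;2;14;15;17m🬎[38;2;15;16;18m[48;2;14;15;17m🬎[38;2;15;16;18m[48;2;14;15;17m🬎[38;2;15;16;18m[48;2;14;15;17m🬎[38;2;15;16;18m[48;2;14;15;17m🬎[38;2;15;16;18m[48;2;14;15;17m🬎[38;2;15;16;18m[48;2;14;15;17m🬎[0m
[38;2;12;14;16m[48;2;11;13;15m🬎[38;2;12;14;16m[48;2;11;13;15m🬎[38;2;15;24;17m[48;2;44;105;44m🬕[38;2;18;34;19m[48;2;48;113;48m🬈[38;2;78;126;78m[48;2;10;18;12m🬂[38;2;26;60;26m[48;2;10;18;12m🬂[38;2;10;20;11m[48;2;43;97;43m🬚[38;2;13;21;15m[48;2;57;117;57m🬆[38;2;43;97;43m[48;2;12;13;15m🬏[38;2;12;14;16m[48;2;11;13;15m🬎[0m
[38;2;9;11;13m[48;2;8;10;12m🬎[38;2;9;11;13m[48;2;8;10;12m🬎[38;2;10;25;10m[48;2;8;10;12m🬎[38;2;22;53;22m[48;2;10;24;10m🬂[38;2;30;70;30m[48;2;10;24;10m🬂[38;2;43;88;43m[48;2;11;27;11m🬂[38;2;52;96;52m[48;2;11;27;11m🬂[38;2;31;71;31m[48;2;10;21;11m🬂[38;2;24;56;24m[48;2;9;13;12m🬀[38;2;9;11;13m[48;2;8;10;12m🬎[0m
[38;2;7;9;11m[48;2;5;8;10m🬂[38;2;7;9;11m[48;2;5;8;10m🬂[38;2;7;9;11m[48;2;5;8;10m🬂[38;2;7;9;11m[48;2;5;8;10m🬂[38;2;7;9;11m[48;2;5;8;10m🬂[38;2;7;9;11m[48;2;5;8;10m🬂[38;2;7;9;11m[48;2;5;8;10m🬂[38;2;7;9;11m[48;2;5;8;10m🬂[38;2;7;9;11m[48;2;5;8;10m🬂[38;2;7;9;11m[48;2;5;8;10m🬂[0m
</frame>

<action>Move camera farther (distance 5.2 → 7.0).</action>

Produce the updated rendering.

<frame>
[38;2;20;20;22m[48;2;17;18;20m🬂[38;2;20;20;22m[48;2;17;18;20m🬂[38;2;20;20;22m[48;2;17;18;20m🬂[38;2;20;20;22m[48;2;17;18;20m🬂[38;2;20;20;22m[48;2;17;18;20m🬂[38;2;20;20;22m[48;2;17;18;20m🬂[38;2;20;20;22m[48;2;17;18;20m🬂[38;2;20;20;22m[48;2;17;18;20m🬂[38;2;20;20;22m[48;2;17;18;20m🬂[38;2;20;20;22m[48;2;17;18;20m🬂[0m
[38;2;15;16;18m[48;2;14;15;17m🬎[38;2;15;16;18m[48;2;14;15;17m🬎[38;2;15;16;18m[48;2;14;15;17m🬎[38;2;15;16;18m[48;2;14;15;17m🬎[38;2;15;16;18m[48;2;14;15;17m🬎[38;2;15;16;18m[48;2;14;15;17m🬎[38;2;15;16;18m[48;2;14;15;17m🬎[38;2;15;16;18m[48;2;14;15;17m🬎[38;2;15;16;18m[48;2;14;15;17m🬎[38;2;15;16;18m[48;2;14;15;17m🬎[0m
[38;2;12;14;16m[48;2;11;13;15m🬎[38;2;12;14;16m[48;2;11;13;15m🬎[38;2;12;14;16m[48;2;11;13;15m🬎[38;2;13;21;15m[48;2;40;94;40m🬒[38;2;13;24;15m[48;2;44;104;44m🬎[38;2;11;19;13m[48;2;48;113;48m🬎[38;2;14;25;15m[48;2;105;162;105m🬎[38;2;44;101;44m[48;2;12;13;15m🬓[38;2;12;14;16m[48;2;11;13;15m🬎[38;2;12;14;16m[48;2;11;13;15m🬎[0m
[38;2;9;11;13m[48;2;8;10;12m🬎[38;2;9;11;13m[48;2;8;10;12m🬎[38;2;9;11;13m[48;2;8;10;12m🬎[38;2;10;24;10m[48;2;8;10;12m🬂[38;2;10;24;10m[48;2;8;10;12m🬎[38;2;10;25;10m[48;2;8;10;12m🬎[38;2;10;25;10m[48;2;8;10;12m🬆[38;2;10;24;10m[48;2;8;10;12m🬀[38;2;9;11;13m[48;2;8;10;12m🬎[38;2;9;11;13m[48;2;8;10;12m🬎[0m
[38;2;7;9;11m[48;2;5;8;10m🬂[38;2;7;9;11m[48;2;5;8;10m🬂[38;2;7;9;11m[48;2;5;8;10m🬂[38;2;7;9;11m[48;2;5;8;10m🬂[38;2;7;9;11m[48;2;5;8;10m🬂[38;2;7;9;11m[48;2;5;8;10m🬂[38;2;7;9;11m[48;2;5;8;10m🬂[38;2;7;9;11m[48;2;5;8;10m🬂[38;2;7;9;11m[48;2;5;8;10m🬂[38;2;7;9;11m[48;2;5;8;10m🬂[0m
</frame>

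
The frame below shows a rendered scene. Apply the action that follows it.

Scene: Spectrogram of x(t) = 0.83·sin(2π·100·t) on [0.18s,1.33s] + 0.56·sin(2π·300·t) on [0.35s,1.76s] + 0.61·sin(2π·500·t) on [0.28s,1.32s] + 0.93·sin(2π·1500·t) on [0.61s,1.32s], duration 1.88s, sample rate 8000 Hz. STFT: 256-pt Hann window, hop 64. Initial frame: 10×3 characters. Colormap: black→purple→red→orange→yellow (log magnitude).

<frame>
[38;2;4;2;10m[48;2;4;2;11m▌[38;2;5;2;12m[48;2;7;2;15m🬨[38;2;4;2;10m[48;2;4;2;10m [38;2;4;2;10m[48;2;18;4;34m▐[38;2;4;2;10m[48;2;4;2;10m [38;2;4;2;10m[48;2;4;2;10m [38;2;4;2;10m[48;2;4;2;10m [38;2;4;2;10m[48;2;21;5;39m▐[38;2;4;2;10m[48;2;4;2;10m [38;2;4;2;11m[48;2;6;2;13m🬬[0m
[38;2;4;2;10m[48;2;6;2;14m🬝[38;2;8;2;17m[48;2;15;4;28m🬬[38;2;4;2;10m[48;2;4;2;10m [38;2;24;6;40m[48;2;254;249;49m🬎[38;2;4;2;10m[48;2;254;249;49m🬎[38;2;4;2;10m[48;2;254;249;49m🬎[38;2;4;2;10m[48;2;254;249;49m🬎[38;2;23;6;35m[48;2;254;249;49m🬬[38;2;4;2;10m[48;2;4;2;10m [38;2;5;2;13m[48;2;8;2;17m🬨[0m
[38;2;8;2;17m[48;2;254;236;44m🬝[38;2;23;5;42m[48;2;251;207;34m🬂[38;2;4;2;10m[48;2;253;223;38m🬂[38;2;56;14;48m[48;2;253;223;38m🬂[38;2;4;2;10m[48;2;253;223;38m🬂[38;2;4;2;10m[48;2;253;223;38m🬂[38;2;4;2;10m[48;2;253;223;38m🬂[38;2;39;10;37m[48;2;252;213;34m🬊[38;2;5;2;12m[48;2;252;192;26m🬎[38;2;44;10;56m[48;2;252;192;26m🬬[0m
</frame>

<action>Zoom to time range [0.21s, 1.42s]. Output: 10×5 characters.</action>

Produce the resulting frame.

<frame>
[38;2;5;2;13m[48;2;6;2;14m▌[38;2;5;2;12m[48;2;4;2;10m▌[38;2;4;2;10m[48;2;4;2;10m [38;2;4;2;10m[48;2;17;4;32m▐[38;2;4;2;10m[48;2;4;2;10m [38;2;4;2;10m[48;2;4;2;10m [38;2;4;2;10m[48;2;4;2;10m [38;2;4;2;10m[48;2;4;2;10m [38;2;4;2;10m[48;2;4;2;10m [38;2;4;2;10m[48;2;19;5;35m▐[0m
[38;2;6;2;13m[48;2;7;2;15m▌[38;2;4;2;10m[48;2;5;2;12m▐[38;2;4;2;10m[48;2;4;2;10m [38;2;4;2;10m[48;2;22;5;41m▐[38;2;4;2;10m[48;2;4;2;10m [38;2;4;2;10m[48;2;4;2;10m [38;2;4;2;10m[48;2;4;2;10m [38;2;4;2;10m[48;2;4;2;10m [38;2;4;2;10m[48;2;4;2;10m [38;2;4;2;10m[48;2;24;6;44m▐[0m
[38;2;7;2;16m[48;2;9;3;20m🬆[38;2;4;2;10m[48;2;6;2;14m▐[38;2;4;2;10m[48;2;4;2;10m [38;2;18;5;34m[48;2;161;41;82m🬬[38;2;4;2;10m[48;2;4;2;11m🬎[38;2;4;2;10m[48;2;4;2;11m🬎[38;2;4;2;10m[48;2;4;2;11m🬎[38;2;4;2;10m[48;2;4;2;11m🬎[38;2;4;2;10m[48;2;4;2;11m🬎[38;2;19;5;35m[48;2;158;40;82m🬬[0m
[38;2;15;4;29m[48;2;31;7;55m🬎[38;2;5;2;12m[48;2;14;3;27m🬨[38;2;4;2;10m[48;2;4;2;10m [38;2;254;249;49m[48;2;42;10;46m🬂[38;2;254;249;49m[48;2;4;2;10m🬂[38;2;254;249;49m[48;2;4;2;10m🬂[38;2;254;249;49m[48;2;4;2;10m🬂[38;2;254;249;49m[48;2;4;2;10m🬂[38;2;254;249;49m[48;2;4;2;10m🬂[38;2;254;249;49m[48;2;30;7;38m🬀[0m
[38;2;181;49;78m[48;2;253;227;40m🬆[38;2;19;5;36m[48;2;253;223;38m🬂[38;2;6;2;14m[48;2;253;223;38m🬂[38;2;21;5;38m[48;2;253;223;38m🬂[38;2;6;2;14m[48;2;253;223;38m🬂[38;2;6;2;14m[48;2;253;223;38m🬂[38;2;6;2;14m[48;2;253;223;38m🬂[38;2;6;2;14m[48;2;253;223;38m🬂[38;2;6;2;14m[48;2;253;223;38m🬂[38;2;92;23;52m[48;2;238;172;45m🬠[0m
</frame>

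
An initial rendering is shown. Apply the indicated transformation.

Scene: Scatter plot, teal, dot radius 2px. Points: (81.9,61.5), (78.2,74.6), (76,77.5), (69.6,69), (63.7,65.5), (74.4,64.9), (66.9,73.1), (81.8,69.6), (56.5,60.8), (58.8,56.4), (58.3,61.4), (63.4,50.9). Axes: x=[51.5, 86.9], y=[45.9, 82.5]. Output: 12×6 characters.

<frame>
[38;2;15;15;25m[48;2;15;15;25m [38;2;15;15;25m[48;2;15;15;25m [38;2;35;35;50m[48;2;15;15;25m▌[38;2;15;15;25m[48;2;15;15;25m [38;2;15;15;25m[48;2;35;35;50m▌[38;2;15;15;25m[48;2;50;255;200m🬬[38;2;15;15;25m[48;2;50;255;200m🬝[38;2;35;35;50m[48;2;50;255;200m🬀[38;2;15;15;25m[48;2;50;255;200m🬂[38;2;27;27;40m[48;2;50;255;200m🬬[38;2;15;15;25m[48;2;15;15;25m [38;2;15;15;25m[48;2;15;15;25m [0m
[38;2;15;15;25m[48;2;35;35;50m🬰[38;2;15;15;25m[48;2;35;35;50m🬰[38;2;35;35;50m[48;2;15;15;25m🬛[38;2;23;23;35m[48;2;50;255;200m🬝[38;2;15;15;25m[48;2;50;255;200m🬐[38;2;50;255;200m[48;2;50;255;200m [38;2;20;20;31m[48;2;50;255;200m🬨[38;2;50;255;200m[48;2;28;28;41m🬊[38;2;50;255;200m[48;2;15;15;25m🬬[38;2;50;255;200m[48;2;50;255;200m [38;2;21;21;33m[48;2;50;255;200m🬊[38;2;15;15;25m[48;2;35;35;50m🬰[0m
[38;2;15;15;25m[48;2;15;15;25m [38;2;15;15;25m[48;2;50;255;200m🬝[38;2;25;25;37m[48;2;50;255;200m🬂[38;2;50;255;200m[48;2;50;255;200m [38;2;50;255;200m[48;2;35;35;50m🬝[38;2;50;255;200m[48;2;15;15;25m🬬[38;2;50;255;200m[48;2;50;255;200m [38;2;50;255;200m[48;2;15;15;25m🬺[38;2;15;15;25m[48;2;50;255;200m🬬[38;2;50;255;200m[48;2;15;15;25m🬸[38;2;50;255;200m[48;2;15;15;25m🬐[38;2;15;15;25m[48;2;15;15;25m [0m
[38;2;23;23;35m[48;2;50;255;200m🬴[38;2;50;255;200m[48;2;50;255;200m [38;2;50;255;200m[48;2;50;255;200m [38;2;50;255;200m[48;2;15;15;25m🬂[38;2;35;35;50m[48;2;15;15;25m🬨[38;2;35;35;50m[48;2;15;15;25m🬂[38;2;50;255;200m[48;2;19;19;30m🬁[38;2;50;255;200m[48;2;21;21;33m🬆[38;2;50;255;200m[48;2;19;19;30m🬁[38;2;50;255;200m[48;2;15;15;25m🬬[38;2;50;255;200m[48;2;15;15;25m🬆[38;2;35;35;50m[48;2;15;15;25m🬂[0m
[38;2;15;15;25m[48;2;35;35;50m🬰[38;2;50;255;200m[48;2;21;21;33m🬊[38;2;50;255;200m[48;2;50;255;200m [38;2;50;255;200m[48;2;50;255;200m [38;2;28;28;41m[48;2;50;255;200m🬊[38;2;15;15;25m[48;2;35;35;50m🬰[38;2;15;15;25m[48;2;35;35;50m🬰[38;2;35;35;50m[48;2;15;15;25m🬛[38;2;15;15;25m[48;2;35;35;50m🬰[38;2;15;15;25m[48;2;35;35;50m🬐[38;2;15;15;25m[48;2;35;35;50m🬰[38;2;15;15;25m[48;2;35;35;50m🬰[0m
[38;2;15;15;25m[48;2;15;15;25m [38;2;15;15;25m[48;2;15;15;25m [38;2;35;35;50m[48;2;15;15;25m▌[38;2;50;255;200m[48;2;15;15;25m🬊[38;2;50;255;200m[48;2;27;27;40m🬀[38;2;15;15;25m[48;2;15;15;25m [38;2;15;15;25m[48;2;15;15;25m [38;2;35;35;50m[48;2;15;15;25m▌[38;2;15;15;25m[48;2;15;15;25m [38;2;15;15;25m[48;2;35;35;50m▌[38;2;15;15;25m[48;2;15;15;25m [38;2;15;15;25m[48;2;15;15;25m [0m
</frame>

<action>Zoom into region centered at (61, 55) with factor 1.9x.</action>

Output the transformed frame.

<frame>
[38;2;15;15;25m[48;2;15;15;25m [38;2;15;15;25m[48;2;15;15;25m [38;2;28;28;41m[48;2;50;255;200m🬆[38;2;15;15;25m[48;2;50;255;200m🬆[38;2;50;255;200m[48;2;35;35;50m🬺[38;2;15;15;25m[48;2;50;255;200m🬬[38;2;50;255;200m[48;2;15;15;25m🬊[38;2;50;255;200m[48;2;15;15;25m🬝[38;2;50;255;200m[48;2;15;15;25m🬀[38;2;15;15;25m[48;2;35;35;50m▌[38;2;15;15;25m[48;2;15;15;25m [38;2;15;15;25m[48;2;15;15;25m [0m
[38;2;15;15;25m[48;2;35;35;50m🬰[38;2;23;23;35m[48;2;50;255;200m🬺[38;2;50;255;200m[48;2;35;35;50m🬬[38;2;50;255;200m[48;2;21;21;33m🬆[38;2;50;255;200m[48;2;35;35;50m🬕[38;2;15;15;25m[48;2;35;35;50m🬰[38;2;15;15;25m[48;2;35;35;50m🬰[38;2;35;35;50m[48;2;15;15;25m🬛[38;2;15;15;25m[48;2;35;35;50m🬰[38;2;15;15;25m[48;2;35;35;50m🬐[38;2;15;15;25m[48;2;35;35;50m🬰[38;2;15;15;25m[48;2;35;35;50m🬰[0m
[38;2;15;15;25m[48;2;15;15;25m [38;2;15;15;25m[48;2;15;15;25m [38;2;35;35;50m[48;2;15;15;25m▌[38;2;15;15;25m[48;2;50;255;200m🬐[38;2;50;255;200m[48;2;50;255;200m [38;2;15;15;25m[48;2;50;255;200m🬸[38;2;15;15;25m[48;2;15;15;25m [38;2;35;35;50m[48;2;15;15;25m▌[38;2;15;15;25m[48;2;15;15;25m [38;2;15;15;25m[48;2;35;35;50m▌[38;2;15;15;25m[48;2;15;15;25m [38;2;15;15;25m[48;2;15;15;25m [0m
[38;2;35;35;50m[48;2;15;15;25m🬂[38;2;35;35;50m[48;2;15;15;25m🬂[38;2;35;35;50m[48;2;15;15;25m🬕[38;2;35;35;50m[48;2;15;15;25m🬂[38;2;50;255;200m[48;2;27;27;40m🬀[38;2;35;35;50m[48;2;15;15;25m🬂[38;2;23;23;35m[48;2;50;255;200m🬝[38;2;50;255;200m[48;2;28;28;41m🬱[38;2;35;35;50m[48;2;15;15;25m🬂[38;2;35;35;50m[48;2;15;15;25m🬨[38;2;35;35;50m[48;2;15;15;25m🬂[38;2;35;35;50m[48;2;15;15;25m🬂[0m
[38;2;15;15;25m[48;2;35;35;50m🬰[38;2;15;15;25m[48;2;35;35;50m🬰[38;2;35;35;50m[48;2;15;15;25m🬛[38;2;15;15;25m[48;2;35;35;50m🬰[38;2;15;15;25m[48;2;35;35;50m🬐[38;2;15;15;25m[48;2;35;35;50m🬰[38;2;50;255;200m[48;2;21;21;33m🬊[38;2;50;255;200m[48;2;15;15;25m🬝[38;2;50;255;200m[48;2;23;23;35m🬀[38;2;15;15;25m[48;2;35;35;50m🬐[38;2;15;15;25m[48;2;35;35;50m🬰[38;2;15;15;25m[48;2;35;35;50m🬰[0m
[38;2;15;15;25m[48;2;15;15;25m [38;2;15;15;25m[48;2;15;15;25m [38;2;35;35;50m[48;2;15;15;25m▌[38;2;15;15;25m[48;2;15;15;25m [38;2;15;15;25m[48;2;35;35;50m▌[38;2;15;15;25m[48;2;15;15;25m [38;2;15;15;25m[48;2;15;15;25m [38;2;35;35;50m[48;2;15;15;25m▌[38;2;15;15;25m[48;2;15;15;25m [38;2;15;15;25m[48;2;35;35;50m▌[38;2;15;15;25m[48;2;15;15;25m [38;2;15;15;25m[48;2;15;15;25m [0m
</frame>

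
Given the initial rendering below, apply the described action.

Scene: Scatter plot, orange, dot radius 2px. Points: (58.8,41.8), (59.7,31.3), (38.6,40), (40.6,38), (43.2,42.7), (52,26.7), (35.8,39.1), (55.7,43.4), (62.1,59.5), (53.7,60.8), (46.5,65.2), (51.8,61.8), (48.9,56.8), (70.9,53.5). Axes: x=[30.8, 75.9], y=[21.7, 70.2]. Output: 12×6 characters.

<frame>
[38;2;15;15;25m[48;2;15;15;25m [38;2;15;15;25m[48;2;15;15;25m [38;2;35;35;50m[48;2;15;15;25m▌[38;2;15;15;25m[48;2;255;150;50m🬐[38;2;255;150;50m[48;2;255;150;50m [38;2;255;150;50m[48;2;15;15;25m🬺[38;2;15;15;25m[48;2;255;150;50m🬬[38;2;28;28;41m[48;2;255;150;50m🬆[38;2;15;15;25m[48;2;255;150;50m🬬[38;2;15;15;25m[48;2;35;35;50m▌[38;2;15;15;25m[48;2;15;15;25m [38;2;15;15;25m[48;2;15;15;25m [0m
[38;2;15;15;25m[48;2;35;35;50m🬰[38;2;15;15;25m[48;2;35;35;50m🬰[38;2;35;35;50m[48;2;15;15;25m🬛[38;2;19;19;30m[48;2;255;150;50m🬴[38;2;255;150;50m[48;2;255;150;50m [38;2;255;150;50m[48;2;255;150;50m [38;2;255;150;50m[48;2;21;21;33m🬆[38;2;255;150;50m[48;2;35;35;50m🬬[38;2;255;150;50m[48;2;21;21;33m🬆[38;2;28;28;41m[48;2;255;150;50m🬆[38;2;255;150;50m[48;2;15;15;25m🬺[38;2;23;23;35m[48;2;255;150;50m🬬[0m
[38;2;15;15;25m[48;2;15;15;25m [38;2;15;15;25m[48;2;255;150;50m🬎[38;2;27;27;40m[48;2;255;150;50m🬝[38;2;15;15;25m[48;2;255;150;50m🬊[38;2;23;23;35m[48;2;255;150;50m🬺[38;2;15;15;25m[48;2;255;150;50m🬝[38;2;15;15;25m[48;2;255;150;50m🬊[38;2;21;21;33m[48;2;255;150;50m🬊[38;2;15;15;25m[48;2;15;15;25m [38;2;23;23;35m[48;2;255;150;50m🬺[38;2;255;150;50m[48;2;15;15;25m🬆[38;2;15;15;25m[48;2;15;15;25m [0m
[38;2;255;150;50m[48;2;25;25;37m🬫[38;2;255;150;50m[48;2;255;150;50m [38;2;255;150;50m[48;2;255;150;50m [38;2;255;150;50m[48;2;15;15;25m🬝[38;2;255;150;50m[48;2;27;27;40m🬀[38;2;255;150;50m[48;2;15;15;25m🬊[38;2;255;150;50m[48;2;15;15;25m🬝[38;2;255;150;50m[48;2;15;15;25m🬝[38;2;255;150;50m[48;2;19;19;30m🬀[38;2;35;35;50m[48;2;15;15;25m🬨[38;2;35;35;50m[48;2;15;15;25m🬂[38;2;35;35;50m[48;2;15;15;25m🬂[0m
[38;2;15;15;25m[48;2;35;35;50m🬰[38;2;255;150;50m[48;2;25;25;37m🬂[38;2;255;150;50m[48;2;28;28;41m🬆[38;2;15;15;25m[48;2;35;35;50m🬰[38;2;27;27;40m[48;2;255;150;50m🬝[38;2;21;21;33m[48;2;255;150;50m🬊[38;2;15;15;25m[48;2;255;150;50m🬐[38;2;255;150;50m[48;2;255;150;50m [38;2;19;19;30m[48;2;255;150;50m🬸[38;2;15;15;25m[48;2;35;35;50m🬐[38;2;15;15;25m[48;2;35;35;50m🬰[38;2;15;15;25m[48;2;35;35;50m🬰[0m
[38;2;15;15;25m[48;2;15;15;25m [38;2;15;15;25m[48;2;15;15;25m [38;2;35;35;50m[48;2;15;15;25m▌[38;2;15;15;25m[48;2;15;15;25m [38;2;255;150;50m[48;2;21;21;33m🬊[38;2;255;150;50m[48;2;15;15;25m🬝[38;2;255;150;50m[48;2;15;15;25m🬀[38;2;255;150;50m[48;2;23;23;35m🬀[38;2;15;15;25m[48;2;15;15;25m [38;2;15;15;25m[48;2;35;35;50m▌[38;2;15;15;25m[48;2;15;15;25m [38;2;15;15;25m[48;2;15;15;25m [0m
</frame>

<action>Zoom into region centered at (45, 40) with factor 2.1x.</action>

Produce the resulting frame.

<frame>
[38;2;15;15;25m[48;2;15;15;25m [38;2;15;15;25m[48;2;15;15;25m [38;2;35;35;50m[48;2;15;15;25m▌[38;2;15;15;25m[48;2;15;15;25m [38;2;15;15;25m[48;2;35;35;50m▌[38;2;15;15;25m[48;2;15;15;25m [38;2;15;15;25m[48;2;15;15;25m [38;2;35;35;50m[48;2;15;15;25m▌[38;2;15;15;25m[48;2;15;15;25m [38;2;15;15;25m[48;2;35;35;50m▌[38;2;15;15;25m[48;2;15;15;25m [38;2;15;15;25m[48;2;15;15;25m [0m
[38;2;15;15;25m[48;2;35;35;50m🬰[38;2;15;15;25m[48;2;35;35;50m🬰[38;2;35;35;50m[48;2;15;15;25m🬛[38;2;15;15;25m[48;2;35;35;50m🬰[38;2;28;28;41m[48;2;255;150;50m🬆[38;2;23;23;35m[48;2;255;150;50m🬬[38;2;15;15;25m[48;2;35;35;50m🬰[38;2;35;35;50m[48;2;15;15;25m🬛[38;2;15;15;25m[48;2;35;35;50m🬰[38;2;15;15;25m[48;2;35;35;50m🬐[38;2;21;21;33m[48;2;255;150;50m🬆[38;2;255;150;50m[48;2;15;15;25m🬺[0m
[38;2;15;15;25m[48;2;255;150;50m🬆[38;2;15;15;25m[48;2;255;150;50m🬆[38;2;255;150;50m[48;2;15;15;25m🬺[38;2;15;15;25m[48;2;255;150;50m🬈[38;2;255;150;50m[48;2;15;15;25m🬬[38;2;255;150;50m[48;2;15;15;25m🬆[38;2;15;15;25m[48;2;15;15;25m [38;2;35;35;50m[48;2;15;15;25m▌[38;2;15;15;25m[48;2;15;15;25m [38;2;15;15;25m[48;2;35;35;50m▌[38;2;15;15;25m[48;2;255;150;50m🬺[38;2;255;150;50m[48;2;15;15;25m🬆[0m
[38;2;255;150;50m[48;2;15;15;25m🬬[38;2;255;150;50m[48;2;15;15;25m🬆[38;2;255;150;50m[48;2;25;25;37m🬎[38;2;255;150;50m[48;2;15;15;25m🬝[38;2;255;150;50m[48;2;27;27;40m🬀[38;2;35;35;50m[48;2;15;15;25m🬂[38;2;35;35;50m[48;2;15;15;25m🬂[38;2;35;35;50m[48;2;15;15;25m🬕[38;2;35;35;50m[48;2;15;15;25m🬂[38;2;35;35;50m[48;2;15;15;25m🬨[38;2;35;35;50m[48;2;15;15;25m🬂[38;2;35;35;50m[48;2;15;15;25m🬂[0m
[38;2;15;15;25m[48;2;35;35;50m🬰[38;2;15;15;25m[48;2;35;35;50m🬰[38;2;35;35;50m[48;2;15;15;25m🬛[38;2;15;15;25m[48;2;35;35;50m🬰[38;2;15;15;25m[48;2;35;35;50m🬐[38;2;15;15;25m[48;2;35;35;50m🬰[38;2;15;15;25m[48;2;35;35;50m🬰[38;2;35;35;50m[48;2;15;15;25m🬛[38;2;15;15;25m[48;2;35;35;50m🬰[38;2;15;15;25m[48;2;35;35;50m🬐[38;2;15;15;25m[48;2;35;35;50m🬰[38;2;15;15;25m[48;2;35;35;50m🬰[0m
[38;2;15;15;25m[48;2;15;15;25m [38;2;15;15;25m[48;2;15;15;25m [38;2;35;35;50m[48;2;15;15;25m▌[38;2;15;15;25m[48;2;15;15;25m [38;2;15;15;25m[48;2;35;35;50m▌[38;2;15;15;25m[48;2;15;15;25m [38;2;15;15;25m[48;2;15;15;25m [38;2;35;35;50m[48;2;15;15;25m▌[38;2;15;15;25m[48;2;15;15;25m [38;2;15;15;25m[48;2;35;35;50m▌[38;2;15;15;25m[48;2;15;15;25m [38;2;15;15;25m[48;2;15;15;25m [0m
</frame>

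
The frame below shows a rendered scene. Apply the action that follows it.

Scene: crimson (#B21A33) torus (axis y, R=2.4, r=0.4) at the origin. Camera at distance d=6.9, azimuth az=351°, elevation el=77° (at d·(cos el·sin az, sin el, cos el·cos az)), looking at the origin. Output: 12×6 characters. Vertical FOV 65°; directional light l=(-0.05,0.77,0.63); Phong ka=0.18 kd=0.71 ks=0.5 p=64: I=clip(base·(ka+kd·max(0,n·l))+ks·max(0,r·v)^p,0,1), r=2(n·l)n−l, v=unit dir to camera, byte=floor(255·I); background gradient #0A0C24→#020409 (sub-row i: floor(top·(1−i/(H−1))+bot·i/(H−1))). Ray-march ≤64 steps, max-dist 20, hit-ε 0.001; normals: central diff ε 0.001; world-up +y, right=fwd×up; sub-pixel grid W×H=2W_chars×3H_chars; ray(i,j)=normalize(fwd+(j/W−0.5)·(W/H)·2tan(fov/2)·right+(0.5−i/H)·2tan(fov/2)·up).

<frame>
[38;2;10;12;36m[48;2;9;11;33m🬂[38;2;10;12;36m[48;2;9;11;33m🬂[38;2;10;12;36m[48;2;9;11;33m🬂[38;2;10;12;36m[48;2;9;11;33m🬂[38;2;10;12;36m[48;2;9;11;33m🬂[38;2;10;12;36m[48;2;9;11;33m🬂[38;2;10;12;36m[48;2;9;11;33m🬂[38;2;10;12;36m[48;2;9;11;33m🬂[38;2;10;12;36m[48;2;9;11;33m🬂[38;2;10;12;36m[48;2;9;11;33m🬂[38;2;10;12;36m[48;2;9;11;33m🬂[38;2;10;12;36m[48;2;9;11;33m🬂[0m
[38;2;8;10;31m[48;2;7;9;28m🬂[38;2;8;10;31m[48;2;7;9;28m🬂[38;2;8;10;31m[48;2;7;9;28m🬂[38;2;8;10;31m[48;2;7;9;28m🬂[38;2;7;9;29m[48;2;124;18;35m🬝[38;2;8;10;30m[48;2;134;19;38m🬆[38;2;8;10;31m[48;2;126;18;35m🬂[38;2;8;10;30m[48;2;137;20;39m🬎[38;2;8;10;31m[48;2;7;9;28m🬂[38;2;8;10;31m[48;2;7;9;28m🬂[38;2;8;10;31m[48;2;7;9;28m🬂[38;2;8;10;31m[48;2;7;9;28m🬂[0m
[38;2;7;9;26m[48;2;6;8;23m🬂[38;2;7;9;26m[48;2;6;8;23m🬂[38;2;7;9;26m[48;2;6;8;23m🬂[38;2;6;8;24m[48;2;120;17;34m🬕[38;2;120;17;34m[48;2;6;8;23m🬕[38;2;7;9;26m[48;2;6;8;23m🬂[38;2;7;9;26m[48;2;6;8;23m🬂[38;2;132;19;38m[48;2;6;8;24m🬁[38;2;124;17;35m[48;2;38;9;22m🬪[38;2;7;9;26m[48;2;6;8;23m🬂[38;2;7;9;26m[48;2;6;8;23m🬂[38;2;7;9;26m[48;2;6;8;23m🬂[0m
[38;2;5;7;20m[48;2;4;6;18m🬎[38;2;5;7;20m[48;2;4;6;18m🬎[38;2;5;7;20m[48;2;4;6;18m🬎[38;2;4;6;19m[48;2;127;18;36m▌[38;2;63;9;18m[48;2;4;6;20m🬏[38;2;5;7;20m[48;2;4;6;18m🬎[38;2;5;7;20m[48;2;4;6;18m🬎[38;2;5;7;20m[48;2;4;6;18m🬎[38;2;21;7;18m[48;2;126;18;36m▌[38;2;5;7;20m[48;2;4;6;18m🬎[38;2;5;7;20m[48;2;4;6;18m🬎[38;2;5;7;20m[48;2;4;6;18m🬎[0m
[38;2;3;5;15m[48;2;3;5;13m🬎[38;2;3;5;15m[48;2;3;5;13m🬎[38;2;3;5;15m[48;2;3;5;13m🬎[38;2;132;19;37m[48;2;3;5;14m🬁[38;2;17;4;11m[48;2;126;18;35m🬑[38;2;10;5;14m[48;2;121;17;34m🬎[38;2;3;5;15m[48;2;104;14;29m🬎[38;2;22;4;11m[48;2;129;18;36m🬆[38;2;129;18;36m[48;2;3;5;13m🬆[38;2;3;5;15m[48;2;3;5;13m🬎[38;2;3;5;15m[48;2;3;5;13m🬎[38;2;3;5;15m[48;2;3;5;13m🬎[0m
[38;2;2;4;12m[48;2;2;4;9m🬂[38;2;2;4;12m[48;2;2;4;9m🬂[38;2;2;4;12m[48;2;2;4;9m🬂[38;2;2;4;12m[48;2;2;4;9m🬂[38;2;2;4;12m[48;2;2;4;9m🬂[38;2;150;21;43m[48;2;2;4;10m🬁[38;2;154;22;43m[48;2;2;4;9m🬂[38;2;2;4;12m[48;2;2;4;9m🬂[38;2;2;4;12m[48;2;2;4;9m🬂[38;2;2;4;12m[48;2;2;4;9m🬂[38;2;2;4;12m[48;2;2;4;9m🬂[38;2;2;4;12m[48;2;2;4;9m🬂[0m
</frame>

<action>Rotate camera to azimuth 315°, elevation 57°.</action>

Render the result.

<frame>
[38;2;10;12;36m[48;2;9;11;33m🬂[38;2;10;12;36m[48;2;9;11;33m🬂[38;2;10;12;36m[48;2;9;11;33m🬂[38;2;10;12;36m[48;2;9;11;33m🬂[38;2;10;12;36m[48;2;9;11;33m🬂[38;2;10;12;36m[48;2;9;11;33m🬂[38;2;10;12;36m[48;2;9;11;33m🬂[38;2;10;12;36m[48;2;9;11;33m🬂[38;2;10;12;36m[48;2;9;11;33m🬂[38;2;10;12;36m[48;2;9;11;33m🬂[38;2;10;12;36m[48;2;9;11;33m🬂[38;2;10;12;36m[48;2;9;11;33m🬂[0m
[38;2;8;10;31m[48;2;7;9;28m🬂[38;2;8;10;31m[48;2;7;9;28m🬂[38;2;8;10;31m[48;2;7;9;28m🬂[38;2;8;10;31m[48;2;7;9;28m🬂[38;2;8;10;31m[48;2;7;9;28m🬂[38;2;7;9;29m[48;2;116;16;33m🬝[38;2;8;10;30m[48;2;124;17;35m🬎[38;2;8;10;31m[48;2;7;9;28m🬂[38;2;8;10;31m[48;2;7;9;28m🬂[38;2;8;10;31m[48;2;7;9;28m🬂[38;2;8;10;31m[48;2;7;9;28m🬂[38;2;8;10;31m[48;2;7;9;28m🬂[0m
[38;2;7;9;26m[48;2;6;8;23m🬂[38;2;7;9;26m[48;2;6;8;23m🬂[38;2;7;9;26m[48;2;6;8;23m🬂[38;2;6;8;24m[48;2;128;18;36m🬝[38;2;139;20;39m[48;2;6;8;24m🬜[38;2;139;20;40m[48;2;6;8;23m🬂[38;2;97;14;28m[48;2;6;8;23m🬂[38;2;119;17;33m[48;2;15;7;20m🬂[38;2;15;8;22m[48;2;120;17;34m🬙[38;2;7;9;26m[48;2;6;8;23m🬂[38;2;7;9;26m[48;2;6;8;23m🬂[38;2;7;9;26m[48;2;6;8;23m🬂[0m
[38;2;5;7;20m[48;2;4;6;18m🬎[38;2;5;7;20m[48;2;4;6;18m🬎[38;2;5;7;20m[48;2;4;6;18m🬎[38;2;132;19;37m[48;2;4;6;19m▐[38;2;97;14;27m[48;2;4;6;20m🬏[38;2;5;7;20m[48;2;4;6;18m🬎[38;2;5;7;20m[48;2;4;6;18m🬎[38;2;5;7;20m[48;2;4;6;18m🬎[38;2;14;6;16m[48;2;118;17;33m▌[38;2;5;7;20m[48;2;4;6;18m🬎[38;2;5;7;20m[48;2;4;6;18m🬎[38;2;5;7;20m[48;2;4;6;18m🬎[0m
[38;2;3;5;15m[48;2;3;5;13m🬎[38;2;3;5;15m[48;2;3;5;13m🬎[38;2;3;5;15m[48;2;3;5;13m🬎[38;2;112;16;32m[48;2;3;5;14m🬁[38;2;125;18;35m[48;2;27;6;14m🬪[38;2;19;6;15m[48;2;125;18;35m🬊[38;2;11;5;14m[48;2;139;20;39m🬎[38;2;61;10;21m[48;2;196;65;87m🬎[38;2;141;20;40m[48;2;3;5;13m🬆[38;2;3;5;15m[48;2;3;5;13m🬎[38;2;3;5;15m[48;2;3;5;13m🬎[38;2;3;5;15m[48;2;3;5;13m🬎[0m
[38;2;2;4;12m[48;2;2;4;9m🬂[38;2;2;4;12m[48;2;2;4;9m🬂[38;2;2;4;12m[48;2;2;4;9m🬂[38;2;2;4;12m[48;2;2;4;9m🬂[38;2;2;4;12m[48;2;2;4;9m🬂[38;2;110;16;31m[48;2;2;4;10m🬁[38;2;125;18;35m[48;2;2;4;9m🬂[38;2;2;4;12m[48;2;2;4;9m🬂[38;2;2;4;12m[48;2;2;4;9m🬂[38;2;2;4;12m[48;2;2;4;9m🬂[38;2;2;4;12m[48;2;2;4;9m🬂[38;2;2;4;12m[48;2;2;4;9m🬂[0m
</frame>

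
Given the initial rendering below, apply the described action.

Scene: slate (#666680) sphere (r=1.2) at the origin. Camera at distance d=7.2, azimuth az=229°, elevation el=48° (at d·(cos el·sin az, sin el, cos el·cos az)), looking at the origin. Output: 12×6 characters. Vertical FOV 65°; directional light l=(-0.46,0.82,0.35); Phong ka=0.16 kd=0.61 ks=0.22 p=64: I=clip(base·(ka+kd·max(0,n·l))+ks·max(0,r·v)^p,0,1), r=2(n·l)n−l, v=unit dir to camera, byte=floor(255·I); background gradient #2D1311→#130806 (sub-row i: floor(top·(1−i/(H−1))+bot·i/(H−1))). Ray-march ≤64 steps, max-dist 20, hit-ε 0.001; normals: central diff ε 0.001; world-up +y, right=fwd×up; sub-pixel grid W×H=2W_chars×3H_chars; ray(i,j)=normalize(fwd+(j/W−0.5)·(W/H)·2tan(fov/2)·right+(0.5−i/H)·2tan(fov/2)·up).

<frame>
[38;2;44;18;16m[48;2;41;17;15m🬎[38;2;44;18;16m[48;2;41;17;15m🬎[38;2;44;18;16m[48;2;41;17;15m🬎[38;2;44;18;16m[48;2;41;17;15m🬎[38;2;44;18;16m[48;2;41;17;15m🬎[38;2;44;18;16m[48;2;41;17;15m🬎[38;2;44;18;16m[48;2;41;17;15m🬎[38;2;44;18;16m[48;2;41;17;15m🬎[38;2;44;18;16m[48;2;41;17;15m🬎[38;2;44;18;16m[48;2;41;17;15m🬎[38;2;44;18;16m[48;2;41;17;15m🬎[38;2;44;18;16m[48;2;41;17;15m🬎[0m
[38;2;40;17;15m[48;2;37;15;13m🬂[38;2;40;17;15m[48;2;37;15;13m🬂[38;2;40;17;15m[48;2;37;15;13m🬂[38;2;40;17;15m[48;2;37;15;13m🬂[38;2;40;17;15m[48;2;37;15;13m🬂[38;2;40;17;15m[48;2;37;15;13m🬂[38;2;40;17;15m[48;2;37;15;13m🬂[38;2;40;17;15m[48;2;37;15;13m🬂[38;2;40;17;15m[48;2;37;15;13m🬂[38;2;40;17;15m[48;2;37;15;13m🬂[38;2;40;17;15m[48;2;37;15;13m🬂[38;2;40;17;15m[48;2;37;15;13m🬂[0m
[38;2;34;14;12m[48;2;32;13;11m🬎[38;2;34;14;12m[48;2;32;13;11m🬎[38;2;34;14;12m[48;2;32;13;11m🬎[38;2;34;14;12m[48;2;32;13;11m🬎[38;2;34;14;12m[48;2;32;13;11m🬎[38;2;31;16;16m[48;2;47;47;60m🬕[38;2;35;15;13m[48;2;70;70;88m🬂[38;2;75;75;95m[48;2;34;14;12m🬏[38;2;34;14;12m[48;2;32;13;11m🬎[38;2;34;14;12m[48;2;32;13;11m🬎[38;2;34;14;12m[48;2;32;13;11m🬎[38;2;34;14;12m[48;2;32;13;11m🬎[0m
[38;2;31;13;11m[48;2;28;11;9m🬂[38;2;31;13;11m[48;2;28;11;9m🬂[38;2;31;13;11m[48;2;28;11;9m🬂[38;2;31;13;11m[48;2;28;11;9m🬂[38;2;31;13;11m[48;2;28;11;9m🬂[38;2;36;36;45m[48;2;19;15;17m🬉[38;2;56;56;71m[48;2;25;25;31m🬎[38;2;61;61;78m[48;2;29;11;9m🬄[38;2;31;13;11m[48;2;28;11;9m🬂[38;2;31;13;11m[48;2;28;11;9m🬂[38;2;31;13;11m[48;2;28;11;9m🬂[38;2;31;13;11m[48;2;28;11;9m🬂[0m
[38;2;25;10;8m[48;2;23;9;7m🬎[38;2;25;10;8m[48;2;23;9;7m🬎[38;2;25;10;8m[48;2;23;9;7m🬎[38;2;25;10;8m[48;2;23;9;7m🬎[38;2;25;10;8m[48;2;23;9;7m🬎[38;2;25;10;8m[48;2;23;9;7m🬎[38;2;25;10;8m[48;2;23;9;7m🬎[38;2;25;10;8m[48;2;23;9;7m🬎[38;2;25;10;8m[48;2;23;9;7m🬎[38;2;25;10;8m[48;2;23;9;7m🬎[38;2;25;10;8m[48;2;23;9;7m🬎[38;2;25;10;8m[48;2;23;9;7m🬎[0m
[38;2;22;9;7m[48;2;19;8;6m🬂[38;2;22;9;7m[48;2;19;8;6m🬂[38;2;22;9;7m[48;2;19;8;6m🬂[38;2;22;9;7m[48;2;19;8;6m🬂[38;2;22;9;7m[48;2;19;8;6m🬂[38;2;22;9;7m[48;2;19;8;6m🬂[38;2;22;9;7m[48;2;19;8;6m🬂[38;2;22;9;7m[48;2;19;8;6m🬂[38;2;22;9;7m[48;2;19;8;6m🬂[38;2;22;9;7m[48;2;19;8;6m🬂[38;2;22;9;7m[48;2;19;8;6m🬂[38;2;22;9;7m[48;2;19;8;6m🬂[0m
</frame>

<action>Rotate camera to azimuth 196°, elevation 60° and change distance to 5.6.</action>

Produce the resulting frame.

<frame>
[38;2;44;18;16m[48;2;41;17;15m🬎[38;2;44;18;16m[48;2;41;17;15m🬎[38;2;44;18;16m[48;2;41;17;15m🬎[38;2;44;18;16m[48;2;41;17;15m🬎[38;2;44;18;16m[48;2;41;17;15m🬎[38;2;44;18;16m[48;2;41;17;15m🬎[38;2;44;18;16m[48;2;41;17;15m🬎[38;2;44;18;16m[48;2;41;17;15m🬎[38;2;44;18;16m[48;2;41;17;15m🬎[38;2;44;18;16m[48;2;41;17;15m🬎[38;2;44;18;16m[48;2;41;17;15m🬎[38;2;44;18;16m[48;2;41;17;15m🬎[0m
[38;2;40;17;15m[48;2;37;15;13m🬂[38;2;40;17;15m[48;2;37;15;13m🬂[38;2;40;17;15m[48;2;37;15;13m🬂[38;2;40;17;15m[48;2;37;15;13m🬂[38;2;40;17;15m[48;2;37;15;13m🬂[38;2;40;17;15m[48;2;37;15;13m🬂[38;2;40;17;15m[48;2;37;15;13m🬂[38;2;40;17;15m[48;2;37;15;13m🬂[38;2;40;17;15m[48;2;37;15;13m🬂[38;2;40;17;15m[48;2;37;15;13m🬂[38;2;40;17;15m[48;2;37;15;13m🬂[38;2;40;17;15m[48;2;37;15;13m🬂[0m
[38;2;34;14;12m[48;2;32;13;11m🬎[38;2;34;14;12m[48;2;32;13;11m🬎[38;2;34;14;12m[48;2;32;13;11m🬎[38;2;34;14;12m[48;2;32;13;11m🬎[38;2;34;14;12m[48;2;32;13;11m🬎[38;2;35;15;13m[48;2;46;46;58m🬂[38;2;57;52;64m[48;2;102;102;120m🬕[38;2;76;76;95m[48;2;34;14;12m🬓[38;2;34;14;12m[48;2;32;13;11m🬎[38;2;34;14;12m[48;2;32;13;11m🬎[38;2;34;14;12m[48;2;32;13;11m🬎[38;2;34;14;12m[48;2;32;13;11m🬎[0m
[38;2;31;13;11m[48;2;28;11;9m🬂[38;2;31;13;11m[48;2;28;11;9m🬂[38;2;31;13;11m[48;2;28;11;9m🬂[38;2;31;13;11m[48;2;28;11;9m🬂[38;2;29;11;9m[48;2;16;16;20m🬺[38;2;37;37;47m[48;2;19;19;24m🬉[38;2;54;54;69m[48;2;35;35;43m🬊[38;2;61;61;76m[48;2;31;19;21m🬆[38;2;31;13;11m[48;2;28;11;9m🬂[38;2;31;13;11m[48;2;28;11;9m🬂[38;2;31;13;11m[48;2;28;11;9m🬂[38;2;31;13;11m[48;2;28;11;9m🬂[0m
[38;2;25;10;8m[48;2;23;9;7m🬎[38;2;25;10;8m[48;2;23;9;7m🬎[38;2;25;10;8m[48;2;23;9;7m🬎[38;2;25;10;8m[48;2;23;9;7m🬎[38;2;25;10;8m[48;2;23;9;7m🬎[38;2;25;10;8m[48;2;23;9;7m🬎[38;2;16;16;20m[48;2;24;9;7m🬀[38;2;25;10;8m[48;2;23;9;7m🬎[38;2;25;10;8m[48;2;23;9;7m🬎[38;2;25;10;8m[48;2;23;9;7m🬎[38;2;25;10;8m[48;2;23;9;7m🬎[38;2;25;10;8m[48;2;23;9;7m🬎[0m
[38;2;22;9;7m[48;2;19;8;6m🬂[38;2;22;9;7m[48;2;19;8;6m🬂[38;2;22;9;7m[48;2;19;8;6m🬂[38;2;22;9;7m[48;2;19;8;6m🬂[38;2;22;9;7m[48;2;19;8;6m🬂[38;2;22;9;7m[48;2;19;8;6m🬂[38;2;22;9;7m[48;2;19;8;6m🬂[38;2;22;9;7m[48;2;19;8;6m🬂[38;2;22;9;7m[48;2;19;8;6m🬂[38;2;22;9;7m[48;2;19;8;6m🬂[38;2;22;9;7m[48;2;19;8;6m🬂[38;2;22;9;7m[48;2;19;8;6m🬂[0m
</frame>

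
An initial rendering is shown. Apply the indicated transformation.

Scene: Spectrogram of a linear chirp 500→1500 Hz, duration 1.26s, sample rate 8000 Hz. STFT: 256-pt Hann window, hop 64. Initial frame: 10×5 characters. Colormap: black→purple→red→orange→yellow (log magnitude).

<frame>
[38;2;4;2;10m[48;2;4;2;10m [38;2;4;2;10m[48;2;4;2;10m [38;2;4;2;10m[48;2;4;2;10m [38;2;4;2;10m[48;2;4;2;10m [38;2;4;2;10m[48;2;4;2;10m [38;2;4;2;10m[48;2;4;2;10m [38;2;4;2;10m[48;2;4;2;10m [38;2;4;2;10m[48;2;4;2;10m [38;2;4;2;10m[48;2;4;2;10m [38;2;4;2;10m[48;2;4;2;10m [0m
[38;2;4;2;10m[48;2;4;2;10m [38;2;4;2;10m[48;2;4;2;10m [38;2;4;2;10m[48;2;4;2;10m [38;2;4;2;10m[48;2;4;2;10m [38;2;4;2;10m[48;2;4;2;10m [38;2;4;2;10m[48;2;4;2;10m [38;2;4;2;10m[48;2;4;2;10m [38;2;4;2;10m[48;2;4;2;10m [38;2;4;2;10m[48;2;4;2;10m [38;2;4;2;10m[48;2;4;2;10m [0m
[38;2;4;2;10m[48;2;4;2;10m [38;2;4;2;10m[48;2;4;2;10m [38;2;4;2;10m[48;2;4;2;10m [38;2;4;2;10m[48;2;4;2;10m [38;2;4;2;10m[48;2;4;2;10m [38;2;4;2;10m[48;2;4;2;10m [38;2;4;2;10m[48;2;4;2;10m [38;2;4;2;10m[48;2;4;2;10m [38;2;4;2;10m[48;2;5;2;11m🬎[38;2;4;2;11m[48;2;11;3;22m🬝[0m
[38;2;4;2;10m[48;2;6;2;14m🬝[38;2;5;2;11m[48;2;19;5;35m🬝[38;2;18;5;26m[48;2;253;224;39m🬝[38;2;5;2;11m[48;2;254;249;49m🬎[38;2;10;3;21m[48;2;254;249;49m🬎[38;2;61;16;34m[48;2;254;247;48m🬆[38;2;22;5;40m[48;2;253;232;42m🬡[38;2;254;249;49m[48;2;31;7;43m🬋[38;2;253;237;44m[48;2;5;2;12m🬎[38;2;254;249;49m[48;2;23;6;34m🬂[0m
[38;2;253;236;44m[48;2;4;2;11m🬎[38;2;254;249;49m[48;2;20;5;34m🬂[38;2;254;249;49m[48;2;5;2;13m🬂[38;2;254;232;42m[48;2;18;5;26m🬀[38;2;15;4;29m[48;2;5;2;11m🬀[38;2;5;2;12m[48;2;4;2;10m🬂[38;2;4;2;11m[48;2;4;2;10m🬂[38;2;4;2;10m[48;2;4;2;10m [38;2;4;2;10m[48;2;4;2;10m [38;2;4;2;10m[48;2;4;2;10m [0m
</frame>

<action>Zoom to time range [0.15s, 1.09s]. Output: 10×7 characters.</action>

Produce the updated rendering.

<frame>
[38;2;4;2;10m[48;2;4;2;10m [38;2;4;2;10m[48;2;4;2;10m [38;2;4;2;10m[48;2;4;2;10m [38;2;4;2;10m[48;2;4;2;10m [38;2;4;2;10m[48;2;4;2;10m [38;2;4;2;10m[48;2;4;2;10m [38;2;4;2;10m[48;2;4;2;10m [38;2;4;2;10m[48;2;4;2;10m [38;2;4;2;10m[48;2;4;2;10m [38;2;4;2;10m[48;2;4;2;10m [0m
[38;2;4;2;10m[48;2;4;2;10m [38;2;4;2;10m[48;2;4;2;10m [38;2;4;2;10m[48;2;4;2;10m [38;2;4;2;10m[48;2;4;2;10m [38;2;4;2;10m[48;2;4;2;10m [38;2;4;2;10m[48;2;4;2;10m [38;2;4;2;10m[48;2;4;2;10m [38;2;4;2;10m[48;2;4;2;10m [38;2;4;2;10m[48;2;4;2;10m [38;2;4;2;10m[48;2;4;2;10m [0m
[38;2;4;2;10m[48;2;4;2;10m [38;2;4;2;10m[48;2;4;2;10m [38;2;4;2;10m[48;2;4;2;10m [38;2;4;2;10m[48;2;4;2;10m [38;2;4;2;10m[48;2;4;2;10m [38;2;4;2;10m[48;2;4;2;10m [38;2;4;2;10m[48;2;4;2;10m [38;2;4;2;10m[48;2;4;2;10m [38;2;4;2;10m[48;2;4;2;10m [38;2;4;2;10m[48;2;4;2;10m [0m
[38;2;4;2;10m[48;2;4;2;10m [38;2;4;2;10m[48;2;4;2;10m [38;2;4;2;10m[48;2;4;2;10m [38;2;4;2;10m[48;2;4;2;10m [38;2;4;2;10m[48;2;4;2;10m [38;2;4;2;10m[48;2;4;2;10m [38;2;4;2;10m[48;2;4;2;10m [38;2;4;2;10m[48;2;4;2;10m [38;2;4;2;10m[48;2;4;2;10m [38;2;4;2;10m[48;2;4;2;10m [0m
[38;2;4;2;10m[48;2;4;2;10m [38;2;4;2;10m[48;2;4;2;10m [38;2;4;2;10m[48;2;4;2;11m🬎[38;2;4;2;10m[48;2;5;2;11m🬎[38;2;4;2;10m[48;2;9;3;18m🬝[38;2;6;2;13m[48;2;25;6;45m🬝[38;2;18;5;26m[48;2;252;195;27m🬝[38;2;6;2;14m[48;2;254;249;49m🬎[38;2;22;5;39m[48;2;254;249;49m🬎[38;2;6;2;14m[48;2;252;224;39m🬂[0m
[38;2;14;4;27m[48;2;254;249;49m🬎[38;2;61;16;36m[48;2;254;243;47m🬆[38;2;43;11;44m[48;2;253;239;45m🬡[38;2;254;249;49m[48;2;47;12;50m🬋[38;2;253;236;44m[48;2;8;2;17m🬎[38;2;239;190;54m[48;2;14;3;26m🬆[38;2;254;249;49m[48;2;7;2;17m🬂[38;2;249;194;32m[48;2;5;2;12m🬂[38;2;52;12;89m[48;2;7;2;15m🬀[38;2;11;3;21m[48;2;4;2;11m🬀[0m
[38;2;72;17;88m[48;2;8;2;17m🬀[38;2;11;3;23m[48;2;4;2;10m🬂[38;2;5;2;13m[48;2;4;2;10m🬂[38;2;4;2;11m[48;2;4;2;10m🬂[38;2;4;2;11m[48;2;4;2;10m🬀[38;2;4;2;10m[48;2;4;2;10m [38;2;4;2;10m[48;2;4;2;10m [38;2;4;2;10m[48;2;4;2;10m [38;2;4;2;10m[48;2;4;2;10m [38;2;4;2;10m[48;2;4;2;10m [0m
</frame>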